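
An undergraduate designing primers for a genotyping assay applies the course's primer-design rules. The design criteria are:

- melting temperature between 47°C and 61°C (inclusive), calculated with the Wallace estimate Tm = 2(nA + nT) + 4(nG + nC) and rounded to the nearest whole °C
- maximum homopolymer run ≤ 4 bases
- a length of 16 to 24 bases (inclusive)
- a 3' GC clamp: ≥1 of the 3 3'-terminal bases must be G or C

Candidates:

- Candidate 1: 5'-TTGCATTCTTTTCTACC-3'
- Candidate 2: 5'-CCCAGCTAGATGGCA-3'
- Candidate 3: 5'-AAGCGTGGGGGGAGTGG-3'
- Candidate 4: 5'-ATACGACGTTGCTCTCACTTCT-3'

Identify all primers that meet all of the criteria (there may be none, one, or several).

None of the candidates satisfy all criteria.

Candidate 1 (17 nt, A=2 T=9 G=1 C=5): Tm = 2·11 + 4·6 = 46°C, outside 47–61°C ✗; longest run = 4 ✓; length 17 ✓; 3' end ACC has 2 G/C ✓ — fails.
Candidate 2 (15 nt, A=4 T=2 G=4 C=5): Tm = 2·6 + 4·9 = 48°C ✓; longest run = 3 ✓; length 15, outside 16–24 ✗; 3' end GCA has 2 G/C ✓ — fails.
Candidate 3 (17 nt, A=3 T=2 G=11 C=1): Tm = 2·5 + 4·12 = 58°C ✓; longest run = 6, exceeds 4 ✗; length 17 ✓; 3' end TGG has 2 G/C ✓ — fails.
Candidate 4 (22 nt, A=4 T=8 G=3 C=7): Tm = 2·12 + 4·10 = 64°C, outside 47–61°C ✗; longest run = 2 ✓; length 22 ✓; 3' end TCT has 1 G/C ✓ — fails.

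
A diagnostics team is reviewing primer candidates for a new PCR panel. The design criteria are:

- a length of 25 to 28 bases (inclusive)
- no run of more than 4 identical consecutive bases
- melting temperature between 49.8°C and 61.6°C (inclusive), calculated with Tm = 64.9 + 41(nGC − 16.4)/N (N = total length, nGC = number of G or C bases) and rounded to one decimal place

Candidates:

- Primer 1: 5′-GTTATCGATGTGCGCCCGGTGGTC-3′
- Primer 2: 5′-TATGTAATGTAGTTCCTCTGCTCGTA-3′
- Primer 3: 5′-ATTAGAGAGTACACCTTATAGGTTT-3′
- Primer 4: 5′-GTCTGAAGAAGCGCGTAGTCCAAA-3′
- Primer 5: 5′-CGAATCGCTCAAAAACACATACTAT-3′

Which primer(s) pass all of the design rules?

Primer 1 (24 nt, A=2 T=7 G=9 C=6): length 24, outside 25–28 ✗; longest run = 3 ✓; Tm = 64.9 + 41·(15 − 16.4)/24 = 62.5°C, outside 49.8–61.6°C ✗ — fails.
Primer 2 (26 nt, A=5 T=11 G=5 C=5): length 26 ✓; longest run = 2 ✓; Tm = 64.9 + 41·(10 − 16.4)/26 = 54.8°C ✓ — passes.
Primer 3 (25 nt, A=8 T=9 G=5 C=3): length 25 ✓; longest run = 3 ✓; Tm = 64.9 + 41·(8 − 16.4)/25 = 51.1°C ✓ — passes.
Primer 4 (24 nt, A=8 T=4 G=7 C=5): length 24, outside 25–28 ✗; longest run = 3 ✓; Tm = 64.9 + 41·(12 − 16.4)/24 = 57.4°C ✓ — fails.
Primer 5 (25 nt, A=11 T=5 G=2 C=7): length 25 ✓; longest run = 5, exceeds 4 ✗; Tm = 64.9 + 41·(9 − 16.4)/25 = 52.8°C ✓ — fails.

Primer 2 and Primer 3.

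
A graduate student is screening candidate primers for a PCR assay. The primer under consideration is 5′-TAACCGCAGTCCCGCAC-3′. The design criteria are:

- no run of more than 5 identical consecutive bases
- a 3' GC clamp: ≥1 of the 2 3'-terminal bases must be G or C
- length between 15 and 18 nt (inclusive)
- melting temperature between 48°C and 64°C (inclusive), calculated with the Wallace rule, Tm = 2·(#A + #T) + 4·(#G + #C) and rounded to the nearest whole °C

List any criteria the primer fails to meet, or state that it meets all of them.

Base counts: A=4, T=2, G=3, C=8 (length 17).
homopolymer run: longest run = 3 ✓
GC clamp: 3' end AC has 1 G/C ✓
length: length 17 ✓
Tm: Tm = 2·6 + 4·11 = 56°C ✓

Meets all criteria.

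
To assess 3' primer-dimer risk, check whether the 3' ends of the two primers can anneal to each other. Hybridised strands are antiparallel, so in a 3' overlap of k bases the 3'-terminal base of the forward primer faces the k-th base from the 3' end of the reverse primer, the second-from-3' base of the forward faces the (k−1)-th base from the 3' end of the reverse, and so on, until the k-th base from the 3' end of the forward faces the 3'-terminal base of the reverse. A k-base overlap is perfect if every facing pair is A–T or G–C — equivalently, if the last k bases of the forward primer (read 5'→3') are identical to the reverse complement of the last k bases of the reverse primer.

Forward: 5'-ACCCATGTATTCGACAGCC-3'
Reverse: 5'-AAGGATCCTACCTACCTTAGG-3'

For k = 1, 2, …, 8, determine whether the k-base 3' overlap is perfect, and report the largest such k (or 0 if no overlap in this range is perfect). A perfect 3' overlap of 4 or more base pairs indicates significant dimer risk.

Longest perfect overlap: 2 complementary base pairs; below the dimer-risk threshold (threshold 4).

Last 8 bases (5'→3') — forward …CGACAGCC, reverse …ACCTTAGG.
Reverse complement of the reverse primer's last 8 bases: CCTAAGGT; its first k bases are the reverse complement of the reverse primer's last k bases, so a perfect k-base overlap needs the forward primer's last k bases to equal them.
Comparing (forward last k vs required): k=1: C vs C ✓; k=2: CC vs CC ✓; k=3: GCC vs CCT ✗; k=4: AGCC vs CCTA ✗; k=5: CAGCC vs CCTAA ✗; k=6: ACAGCC vs CCTAAG ✗; k=7: GACAGCC vs CCTAAGG ✗; k=8: CGACAGCC vs CCTAAGGT ✗.
Perfect overlaps at k = 1, 2; the largest is 2.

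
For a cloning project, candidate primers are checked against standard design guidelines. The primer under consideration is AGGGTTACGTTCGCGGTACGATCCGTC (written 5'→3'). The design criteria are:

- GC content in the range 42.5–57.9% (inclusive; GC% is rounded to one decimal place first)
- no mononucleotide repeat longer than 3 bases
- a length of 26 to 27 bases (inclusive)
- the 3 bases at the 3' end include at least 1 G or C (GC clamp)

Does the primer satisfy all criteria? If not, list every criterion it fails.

Fails: GC content.

Base counts: A=4, T=7, G=9, C=7 (length 27).
GC content: GC 16/27 = 59.3%, outside 42.5–57.9% ✗
homopolymer run: longest run = 3 ✓
length: length 27 ✓
GC clamp: 3' end GTC has 2 G/C ✓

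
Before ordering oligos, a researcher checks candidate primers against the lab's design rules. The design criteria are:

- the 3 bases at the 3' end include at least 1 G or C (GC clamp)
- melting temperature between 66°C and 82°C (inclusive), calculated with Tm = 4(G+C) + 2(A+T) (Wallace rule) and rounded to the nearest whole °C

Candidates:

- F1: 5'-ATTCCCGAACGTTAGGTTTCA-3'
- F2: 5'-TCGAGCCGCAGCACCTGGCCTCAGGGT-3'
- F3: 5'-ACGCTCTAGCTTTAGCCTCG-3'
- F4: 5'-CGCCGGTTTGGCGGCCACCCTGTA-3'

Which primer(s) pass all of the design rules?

F1 (21 nt, A=5 T=7 G=4 C=5): 3' end TCA has 1 G/C ✓; Tm = 2·12 + 4·9 = 60°C, outside 66–82°C ✗ — fails.
F2 (27 nt, A=4 T=4 G=9 C=10): 3' end GGT has 2 G/C ✓; Tm = 2·8 + 4·19 = 92°C, outside 66–82°C ✗ — fails.
F3 (20 nt, A=3 T=6 G=4 C=7): 3' end TCG has 2 G/C ✓; Tm = 2·9 + 4·11 = 62°C, outside 66–82°C ✗ — fails.
F4 (24 nt, A=2 T=5 G=8 C=9): 3' end GTA has 1 G/C ✓; Tm = 2·7 + 4·17 = 82°C ✓ — passes.

F4 only.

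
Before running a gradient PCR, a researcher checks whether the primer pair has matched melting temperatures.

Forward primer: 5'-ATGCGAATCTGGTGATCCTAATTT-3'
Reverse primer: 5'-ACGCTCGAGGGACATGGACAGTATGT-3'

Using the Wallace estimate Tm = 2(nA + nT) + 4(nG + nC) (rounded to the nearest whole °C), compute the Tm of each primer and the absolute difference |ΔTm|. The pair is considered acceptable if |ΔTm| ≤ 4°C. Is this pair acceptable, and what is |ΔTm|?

|ΔTm| = 14°C; the pair is not acceptable.

Forward: A=6 T=9 G=5 C=4 → Tm = 2·15 + 4·9 = 66°C.
Reverse: A=7 T=5 G=9 C=5 → Tm = 2·12 + 4·14 = 80°C.
|ΔTm| = |66 − 80| = 14°C, > 4°C.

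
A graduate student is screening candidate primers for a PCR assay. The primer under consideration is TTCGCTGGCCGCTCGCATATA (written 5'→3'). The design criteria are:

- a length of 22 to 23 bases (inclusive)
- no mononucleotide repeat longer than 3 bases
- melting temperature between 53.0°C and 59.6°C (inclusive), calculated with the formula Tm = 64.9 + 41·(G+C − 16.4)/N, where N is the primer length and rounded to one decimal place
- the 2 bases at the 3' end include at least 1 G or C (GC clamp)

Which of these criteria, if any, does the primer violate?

Fails: length, GC clamp.

Base counts: A=3, T=6, G=5, C=7 (length 21).
length: length 21, outside 22–23 ✗
homopolymer run: longest run = 2 ✓
Tm: Tm = 64.9 + 41·(12 − 16.4)/21 = 56.3°C ✓
GC clamp: 3' end TA has 0 G/C, need ≥1 ✗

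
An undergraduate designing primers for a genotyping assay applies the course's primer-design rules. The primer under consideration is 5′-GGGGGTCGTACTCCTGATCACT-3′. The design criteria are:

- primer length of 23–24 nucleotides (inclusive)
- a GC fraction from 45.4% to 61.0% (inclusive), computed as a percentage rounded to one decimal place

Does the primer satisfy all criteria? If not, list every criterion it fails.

Base counts: A=3, T=6, G=7, C=6 (length 22).
length: length 22, outside 23–24 ✗
GC content: GC 13/22 = 59.1% ✓

Fails: length.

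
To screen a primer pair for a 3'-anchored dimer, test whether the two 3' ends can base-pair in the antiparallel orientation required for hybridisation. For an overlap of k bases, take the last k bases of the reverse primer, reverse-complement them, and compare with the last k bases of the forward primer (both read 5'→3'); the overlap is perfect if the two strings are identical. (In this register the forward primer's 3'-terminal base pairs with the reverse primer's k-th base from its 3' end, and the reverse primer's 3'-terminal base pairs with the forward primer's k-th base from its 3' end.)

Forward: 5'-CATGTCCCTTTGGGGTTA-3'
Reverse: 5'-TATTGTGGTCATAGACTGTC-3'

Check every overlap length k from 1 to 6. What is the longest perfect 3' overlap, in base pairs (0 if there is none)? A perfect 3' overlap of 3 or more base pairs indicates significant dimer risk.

Longest perfect overlap: 0 complementary base pairs; below the dimer-risk threshold (threshold 3).

Last 6 bases (5'→3') — forward …GGGTTA, reverse …ACTGTC.
Reverse complement of the reverse primer's last 6 bases: GACAGT; its first k bases are the reverse complement of the reverse primer's last k bases, so a perfect k-base overlap needs the forward primer's last k bases to equal them.
Comparing (forward last k vs required): k=1: A vs G ✗; k=2: TA vs GA ✗; k=3: TTA vs GAC ✗; k=4: GTTA vs GACA ✗; k=5: GGTTA vs GACAG ✗; k=6: GGGTTA vs GACAGT ✗.
No overlap length from 1 to 6 is perfect, so the longest perfect 3' overlap is 0.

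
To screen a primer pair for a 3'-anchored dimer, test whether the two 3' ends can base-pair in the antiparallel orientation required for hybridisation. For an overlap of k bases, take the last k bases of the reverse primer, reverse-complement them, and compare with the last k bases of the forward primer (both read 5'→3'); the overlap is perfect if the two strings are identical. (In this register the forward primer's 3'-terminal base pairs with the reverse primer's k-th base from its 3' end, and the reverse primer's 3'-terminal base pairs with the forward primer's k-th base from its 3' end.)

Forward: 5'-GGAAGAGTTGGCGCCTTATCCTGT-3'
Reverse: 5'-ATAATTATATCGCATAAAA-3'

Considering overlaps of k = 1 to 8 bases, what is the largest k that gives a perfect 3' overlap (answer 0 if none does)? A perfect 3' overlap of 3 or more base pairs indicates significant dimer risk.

Longest perfect overlap: 1 complementary base pair; below the dimer-risk threshold (threshold 3).

Last 8 bases (5'→3') — forward …TATCCTGT, reverse …GCATAAAA.
Reverse complement of the reverse primer's last 8 bases: TTTTATGC; its first k bases are the reverse complement of the reverse primer's last k bases, so a perfect k-base overlap needs the forward primer's last k bases to equal them.
Comparing (forward last k vs required): k=1: T vs T ✓; k=2: GT vs TT ✗; k=3: TGT vs TTT ✗; k=4: CTGT vs TTTT ✗; k=5: CCTGT vs TTTTA ✗; k=6: TCCTGT vs TTTTAT ✗; k=7: ATCCTGT vs TTTTATG ✗; k=8: TATCCTGT vs TTTTATGC ✗.
Only k = 1 is perfect, so the longest perfect 3' overlap is 1.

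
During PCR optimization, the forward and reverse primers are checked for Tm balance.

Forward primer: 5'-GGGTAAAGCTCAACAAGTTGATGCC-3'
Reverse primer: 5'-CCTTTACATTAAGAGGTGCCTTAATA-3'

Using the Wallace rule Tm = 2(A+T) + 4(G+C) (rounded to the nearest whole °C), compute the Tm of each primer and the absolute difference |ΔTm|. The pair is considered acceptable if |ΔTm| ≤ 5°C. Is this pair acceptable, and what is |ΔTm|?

|ΔTm| = 4°C; the pair is acceptable.

Forward: A=8 T=5 G=7 C=5 → Tm = 2·13 + 4·12 = 74°C.
Reverse: A=8 T=9 G=4 C=5 → Tm = 2·17 + 4·9 = 70°C.
|ΔTm| = |74 − 70| = 4°C, ≤ 5°C.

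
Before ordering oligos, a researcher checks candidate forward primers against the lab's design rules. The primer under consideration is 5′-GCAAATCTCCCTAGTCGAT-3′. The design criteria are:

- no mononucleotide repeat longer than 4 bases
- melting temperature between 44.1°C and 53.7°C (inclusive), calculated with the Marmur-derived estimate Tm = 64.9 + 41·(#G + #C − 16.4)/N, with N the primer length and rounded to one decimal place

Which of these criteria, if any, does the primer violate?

Base counts: A=5, T=5, G=3, C=6 (length 19).
homopolymer run: longest run = 3 ✓
Tm: Tm = 64.9 + 41·(9 − 16.4)/19 = 48.9°C ✓

Meets all criteria.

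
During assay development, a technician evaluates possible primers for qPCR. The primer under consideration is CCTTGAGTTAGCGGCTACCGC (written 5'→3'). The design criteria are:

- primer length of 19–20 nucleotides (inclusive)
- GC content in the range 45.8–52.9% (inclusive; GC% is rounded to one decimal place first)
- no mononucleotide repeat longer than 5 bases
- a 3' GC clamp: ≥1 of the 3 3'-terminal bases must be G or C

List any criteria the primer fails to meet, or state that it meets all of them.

Base counts: A=3, T=5, G=6, C=7 (length 21).
length: length 21, outside 19–20 ✗
GC content: GC 13/21 = 61.9%, outside 45.8–52.9% ✗
homopolymer run: longest run = 2 ✓
GC clamp: 3' end CGC has 3 G/C ✓

Fails: length, GC content.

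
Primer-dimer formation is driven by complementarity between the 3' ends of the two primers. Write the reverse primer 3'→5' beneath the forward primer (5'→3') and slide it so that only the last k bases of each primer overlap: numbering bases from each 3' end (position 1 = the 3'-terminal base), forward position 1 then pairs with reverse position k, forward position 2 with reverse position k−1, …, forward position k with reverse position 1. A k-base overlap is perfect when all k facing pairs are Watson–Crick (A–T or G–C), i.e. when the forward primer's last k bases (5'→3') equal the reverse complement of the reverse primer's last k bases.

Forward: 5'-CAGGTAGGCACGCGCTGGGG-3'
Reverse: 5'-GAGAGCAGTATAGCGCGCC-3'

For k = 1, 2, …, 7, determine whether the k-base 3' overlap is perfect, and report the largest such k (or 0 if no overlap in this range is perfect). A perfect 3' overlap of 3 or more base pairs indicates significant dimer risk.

Longest perfect overlap: 2 complementary base pairs; below the dimer-risk threshold (threshold 3).

Last 7 bases (5'→3') — forward …GCTGGGG, reverse …GCGCGCC.
Reverse complement of the reverse primer's last 7 bases: GGCGCGC; its first k bases are the reverse complement of the reverse primer's last k bases, so a perfect k-base overlap needs the forward primer's last k bases to equal them.
Comparing (forward last k vs required): k=1: G vs G ✓; k=2: GG vs GG ✓; k=3: GGG vs GGC ✗; k=4: GGGG vs GGCG ✗; k=5: TGGGG vs GGCGC ✗; k=6: CTGGGG vs GGCGCG ✗; k=7: GCTGGGG vs GGCGCGC ✗.
Perfect overlaps at k = 1, 2; the largest is 2.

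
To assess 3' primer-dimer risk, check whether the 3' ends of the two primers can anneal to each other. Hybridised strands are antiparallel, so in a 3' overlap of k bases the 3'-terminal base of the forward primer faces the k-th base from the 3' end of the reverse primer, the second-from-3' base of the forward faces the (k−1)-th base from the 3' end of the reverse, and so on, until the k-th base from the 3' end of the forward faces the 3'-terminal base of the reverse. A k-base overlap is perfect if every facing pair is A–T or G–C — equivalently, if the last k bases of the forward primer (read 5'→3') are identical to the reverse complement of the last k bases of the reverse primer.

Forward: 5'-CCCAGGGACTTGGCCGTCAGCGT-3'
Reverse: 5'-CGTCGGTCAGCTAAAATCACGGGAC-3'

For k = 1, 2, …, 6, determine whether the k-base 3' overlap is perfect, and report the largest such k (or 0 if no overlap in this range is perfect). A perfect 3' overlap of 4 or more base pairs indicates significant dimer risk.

Longest perfect overlap: 2 complementary base pairs; below the dimer-risk threshold (threshold 4).

Last 6 bases (5'→3') — forward …CAGCGT, reverse …CGGGAC.
Reverse complement of the reverse primer's last 6 bases: GTCCCG; its first k bases are the reverse complement of the reverse primer's last k bases, so a perfect k-base overlap needs the forward primer's last k bases to equal them.
Comparing (forward last k vs required): k=1: T vs G ✗; k=2: GT vs GT ✓; k=3: CGT vs GTC ✗; k=4: GCGT vs GTCC ✗; k=5: AGCGT vs GTCCC ✗; k=6: CAGCGT vs GTCCCG ✗.
Only k = 2 is perfect, so the longest perfect 3' overlap is 2.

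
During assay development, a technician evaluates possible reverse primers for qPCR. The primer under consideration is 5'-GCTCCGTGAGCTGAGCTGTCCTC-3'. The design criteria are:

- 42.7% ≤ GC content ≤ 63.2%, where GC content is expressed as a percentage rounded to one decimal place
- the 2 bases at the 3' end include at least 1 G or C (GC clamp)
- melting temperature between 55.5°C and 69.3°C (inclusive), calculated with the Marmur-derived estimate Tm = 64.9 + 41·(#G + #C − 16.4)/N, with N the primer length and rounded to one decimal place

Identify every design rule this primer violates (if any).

Fails: GC content.

Base counts: A=2, T=6, G=7, C=8 (length 23).
GC content: GC 15/23 = 65.2%, outside 42.7–63.2% ✗
GC clamp: 3' end TC has 1 G/C ✓
Tm: Tm = 64.9 + 41·(15 − 16.4)/23 = 62.4°C ✓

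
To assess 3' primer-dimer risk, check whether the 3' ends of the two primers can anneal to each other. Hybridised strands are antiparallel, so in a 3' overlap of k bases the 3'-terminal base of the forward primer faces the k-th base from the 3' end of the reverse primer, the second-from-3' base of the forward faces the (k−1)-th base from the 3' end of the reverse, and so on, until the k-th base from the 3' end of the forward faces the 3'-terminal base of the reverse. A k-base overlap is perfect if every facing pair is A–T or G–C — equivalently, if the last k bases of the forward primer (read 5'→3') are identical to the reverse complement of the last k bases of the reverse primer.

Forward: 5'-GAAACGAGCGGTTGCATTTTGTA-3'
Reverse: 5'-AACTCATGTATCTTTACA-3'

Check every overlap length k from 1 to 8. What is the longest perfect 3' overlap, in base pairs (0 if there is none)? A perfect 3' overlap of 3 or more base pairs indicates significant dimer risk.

Last 8 bases (5'→3') — forward …ATTTTGTA, reverse …TCTTTACA.
Reverse complement of the reverse primer's last 8 bases: TGTAAAGA; its first k bases are the reverse complement of the reverse primer's last k bases, so a perfect k-base overlap needs the forward primer's last k bases to equal them.
Comparing (forward last k vs required): k=1: A vs T ✗; k=2: TA vs TG ✗; k=3: GTA vs TGT ✗; k=4: TGTA vs TGTA ✓; k=5: TTGTA vs TGTAA ✗; k=6: TTTGTA vs TGTAAA ✗; k=7: TTTTGTA vs TGTAAAG ✗; k=8: ATTTTGTA vs TGTAAAGA ✗.
Only k = 4 is perfect, so the longest perfect 3' overlap is 4.

Longest perfect overlap: 4 complementary base pairs; significant dimer risk (threshold 3).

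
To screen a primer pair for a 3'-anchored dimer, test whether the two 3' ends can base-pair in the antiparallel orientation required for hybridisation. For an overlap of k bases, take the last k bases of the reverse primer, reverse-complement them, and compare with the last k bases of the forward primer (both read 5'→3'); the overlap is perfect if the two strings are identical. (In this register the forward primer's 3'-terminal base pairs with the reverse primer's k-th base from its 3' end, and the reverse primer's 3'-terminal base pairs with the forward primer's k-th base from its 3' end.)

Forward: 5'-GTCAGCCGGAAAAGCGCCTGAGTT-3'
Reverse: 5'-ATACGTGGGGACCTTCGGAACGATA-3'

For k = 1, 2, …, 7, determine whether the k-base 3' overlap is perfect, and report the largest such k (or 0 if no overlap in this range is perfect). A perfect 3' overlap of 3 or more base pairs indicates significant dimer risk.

Last 7 bases (5'→3') — forward …CTGAGTT, reverse …AACGATA.
Reverse complement of the reverse primer's last 7 bases: TATCGTT; its first k bases are the reverse complement of the reverse primer's last k bases, so a perfect k-base overlap needs the forward primer's last k bases to equal them.
Comparing (forward last k vs required): k=1: T vs T ✓; k=2: TT vs TA ✗; k=3: GTT vs TAT ✗; k=4: AGTT vs TATC ✗; k=5: GAGTT vs TATCG ✗; k=6: TGAGTT vs TATCGT ✗; k=7: CTGAGTT vs TATCGTT ✗.
Only k = 1 is perfect, so the longest perfect 3' overlap is 1.

Longest perfect overlap: 1 complementary base pair; below the dimer-risk threshold (threshold 3).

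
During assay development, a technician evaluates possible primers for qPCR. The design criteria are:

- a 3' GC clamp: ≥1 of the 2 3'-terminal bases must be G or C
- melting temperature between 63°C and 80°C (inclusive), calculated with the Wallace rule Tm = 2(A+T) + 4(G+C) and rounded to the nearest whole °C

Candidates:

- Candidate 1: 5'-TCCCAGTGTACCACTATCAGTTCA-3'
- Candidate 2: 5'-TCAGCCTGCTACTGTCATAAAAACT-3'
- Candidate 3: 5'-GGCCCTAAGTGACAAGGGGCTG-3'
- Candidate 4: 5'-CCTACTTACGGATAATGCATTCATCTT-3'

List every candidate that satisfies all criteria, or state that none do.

Candidate 1 (24 nt, A=6 T=7 G=3 C=8): 3' end CA has 1 G/C ✓; Tm = 2·13 + 4·11 = 70°C ✓ — passes.
Candidate 2 (25 nt, A=8 T=7 G=3 C=7): 3' end CT has 1 G/C ✓; Tm = 2·15 + 4·10 = 70°C ✓ — passes.
Candidate 3 (22 nt, A=5 T=3 G=9 C=5): 3' end TG has 1 G/C ✓; Tm = 2·8 + 4·14 = 72°C ✓ — passes.
Candidate 4 (27 nt, A=7 T=10 G=3 C=7): 3' end TT has 0 G/C, need ≥1 ✗; Tm = 2·17 + 4·10 = 74°C ✓ — fails.

Candidate 1, Candidate 2 and Candidate 3.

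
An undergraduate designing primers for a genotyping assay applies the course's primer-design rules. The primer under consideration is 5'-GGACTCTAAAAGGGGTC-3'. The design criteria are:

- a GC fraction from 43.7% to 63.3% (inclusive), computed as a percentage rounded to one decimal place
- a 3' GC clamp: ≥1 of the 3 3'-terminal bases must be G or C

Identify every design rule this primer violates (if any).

Base counts: A=5, T=3, G=6, C=3 (length 17).
GC content: GC 9/17 = 52.9% ✓
GC clamp: 3' end GTC has 2 G/C ✓

Meets all criteria.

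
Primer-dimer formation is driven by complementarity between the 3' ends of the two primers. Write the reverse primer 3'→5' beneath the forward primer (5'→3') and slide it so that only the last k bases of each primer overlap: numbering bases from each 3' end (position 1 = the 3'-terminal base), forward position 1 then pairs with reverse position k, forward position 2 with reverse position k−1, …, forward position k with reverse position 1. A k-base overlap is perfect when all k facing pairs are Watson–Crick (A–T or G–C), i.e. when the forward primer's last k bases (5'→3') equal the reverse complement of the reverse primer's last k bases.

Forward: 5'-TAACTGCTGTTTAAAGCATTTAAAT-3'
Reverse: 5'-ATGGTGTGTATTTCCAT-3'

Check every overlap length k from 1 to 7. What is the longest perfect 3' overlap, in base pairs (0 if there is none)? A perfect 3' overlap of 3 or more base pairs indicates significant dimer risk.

Last 7 bases (5'→3') — forward …TTTAAAT, reverse …TTTCCAT.
Reverse complement of the reverse primer's last 7 bases: ATGGAAA; its first k bases are the reverse complement of the reverse primer's last k bases, so a perfect k-base overlap needs the forward primer's last k bases to equal them.
Comparing (forward last k vs required): k=1: T vs A ✗; k=2: AT vs AT ✓; k=3: AAT vs ATG ✗; k=4: AAAT vs ATGG ✗; k=5: TAAAT vs ATGGA ✗; k=6: TTAAAT vs ATGGAA ✗; k=7: TTTAAAT vs ATGGAAA ✗.
Only k = 2 is perfect, so the longest perfect 3' overlap is 2.

Longest perfect overlap: 2 complementary base pairs; below the dimer-risk threshold (threshold 3).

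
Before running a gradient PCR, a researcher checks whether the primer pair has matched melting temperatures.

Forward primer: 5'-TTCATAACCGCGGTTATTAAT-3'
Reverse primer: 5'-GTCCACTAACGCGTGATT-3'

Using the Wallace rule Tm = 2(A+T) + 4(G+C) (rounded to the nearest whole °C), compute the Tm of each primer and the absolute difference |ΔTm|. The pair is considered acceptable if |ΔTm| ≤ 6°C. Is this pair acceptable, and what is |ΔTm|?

Forward: A=6 T=8 G=3 C=4 → Tm = 2·14 + 4·7 = 56°C.
Reverse: A=4 T=5 G=4 C=5 → Tm = 2·9 + 4·9 = 54°C.
|ΔTm| = |56 − 54| = 2°C, ≤ 6°C.

|ΔTm| = 2°C; the pair is acceptable.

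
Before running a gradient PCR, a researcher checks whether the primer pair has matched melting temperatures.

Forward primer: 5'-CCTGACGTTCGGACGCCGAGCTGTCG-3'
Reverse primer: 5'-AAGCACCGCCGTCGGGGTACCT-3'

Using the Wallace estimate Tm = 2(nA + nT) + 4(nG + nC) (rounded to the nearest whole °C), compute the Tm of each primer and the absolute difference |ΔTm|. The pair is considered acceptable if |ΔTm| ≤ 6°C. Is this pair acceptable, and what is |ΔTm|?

|ΔTm| = 14°C; the pair is not acceptable.

Forward: A=3 T=5 G=9 C=9 → Tm = 2·8 + 4·18 = 88°C.
Reverse: A=4 T=3 G=7 C=8 → Tm = 2·7 + 4·15 = 74°C.
|ΔTm| = |88 − 74| = 14°C, > 6°C.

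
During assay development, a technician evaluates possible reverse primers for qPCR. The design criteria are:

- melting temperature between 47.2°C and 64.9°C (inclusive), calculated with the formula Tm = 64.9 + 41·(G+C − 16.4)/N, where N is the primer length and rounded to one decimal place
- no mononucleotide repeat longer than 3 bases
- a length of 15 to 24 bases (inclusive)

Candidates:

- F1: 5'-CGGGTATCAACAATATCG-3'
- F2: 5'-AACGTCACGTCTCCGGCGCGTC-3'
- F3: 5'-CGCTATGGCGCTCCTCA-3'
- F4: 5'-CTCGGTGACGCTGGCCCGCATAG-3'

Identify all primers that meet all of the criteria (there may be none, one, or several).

F1 (18 nt, A=6 T=4 G=4 C=4): Tm = 64.9 + 41·(8 − 16.4)/18 = 45.8°C, outside 47.2–64.9°C ✗; longest run = 3 ✓; length 18 ✓ — fails.
F2 (22 nt, A=3 T=4 G=6 C=9): Tm = 64.9 + 41·(15 − 16.4)/22 = 62.3°C ✓; longest run = 2 ✓; length 22 ✓ — passes.
F3 (17 nt, A=2 T=4 G=4 C=7): Tm = 64.9 + 41·(11 − 16.4)/17 = 51.9°C ✓; longest run = 2 ✓; length 17 ✓ — passes.
F4 (23 nt, A=3 T=4 G=8 C=8): Tm = 64.9 + 41·(16 − 16.4)/23 = 64.2°C ✓; longest run = 3 ✓; length 23 ✓ — passes.

F2, F3 and F4.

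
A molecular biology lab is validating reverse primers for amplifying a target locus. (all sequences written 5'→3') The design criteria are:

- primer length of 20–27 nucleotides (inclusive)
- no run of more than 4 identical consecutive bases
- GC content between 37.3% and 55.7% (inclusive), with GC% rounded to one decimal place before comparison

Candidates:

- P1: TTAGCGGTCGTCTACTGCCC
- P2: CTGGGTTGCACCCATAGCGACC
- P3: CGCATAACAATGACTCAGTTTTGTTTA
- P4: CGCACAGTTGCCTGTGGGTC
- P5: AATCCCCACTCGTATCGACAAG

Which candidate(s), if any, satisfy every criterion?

P5 only.

P1 (20 nt, A=2 T=6 G=5 C=7): length 20 ✓; longest run = 3 ✓; GC 12/20 = 60.0%, outside 37.3–55.7% ✗ — fails.
P2 (22 nt, A=4 T=4 G=6 C=8): length 22 ✓; longest run = 3 ✓; GC 14/22 = 63.6%, outside 37.3–55.7% ✗ — fails.
P3 (27 nt, A=8 T=10 G=4 C=5): length 27 ✓; longest run = 4 ✓; GC 9/27 = 33.3%, outside 37.3–55.7% ✗ — fails.
P4 (20 nt, A=2 T=5 G=7 C=6): length 20 ✓; longest run = 3 ✓; GC 13/20 = 65.0%, outside 37.3–55.7% ✗ — fails.
P5 (22 nt, A=7 T=4 G=3 C=8): length 22 ✓; longest run = 4 ✓; GC 11/22 = 50.0% ✓ — passes.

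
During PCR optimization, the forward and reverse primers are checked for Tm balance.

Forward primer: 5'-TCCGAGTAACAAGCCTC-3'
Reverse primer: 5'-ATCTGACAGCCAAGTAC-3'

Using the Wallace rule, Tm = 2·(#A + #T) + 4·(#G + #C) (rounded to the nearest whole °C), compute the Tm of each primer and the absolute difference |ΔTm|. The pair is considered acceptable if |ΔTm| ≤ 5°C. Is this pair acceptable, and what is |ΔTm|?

|ΔTm| = 2°C; the pair is acceptable.

Forward: A=5 T=3 G=3 C=6 → Tm = 2·8 + 4·9 = 52°C.
Reverse: A=6 T=3 G=3 C=5 → Tm = 2·9 + 4·8 = 50°C.
|ΔTm| = |52 − 50| = 2°C, ≤ 5°C.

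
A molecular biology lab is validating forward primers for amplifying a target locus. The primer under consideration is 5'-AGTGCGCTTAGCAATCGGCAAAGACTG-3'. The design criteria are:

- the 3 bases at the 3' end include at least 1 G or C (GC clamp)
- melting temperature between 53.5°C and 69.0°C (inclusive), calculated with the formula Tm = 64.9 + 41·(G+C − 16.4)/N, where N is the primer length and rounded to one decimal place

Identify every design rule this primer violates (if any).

Base counts: A=8, T=5, G=8, C=6 (length 27).
GC clamp: 3' end CTG has 2 G/C ✓
Tm: Tm = 64.9 + 41·(14 − 16.4)/27 = 61.3°C ✓

Meets all criteria.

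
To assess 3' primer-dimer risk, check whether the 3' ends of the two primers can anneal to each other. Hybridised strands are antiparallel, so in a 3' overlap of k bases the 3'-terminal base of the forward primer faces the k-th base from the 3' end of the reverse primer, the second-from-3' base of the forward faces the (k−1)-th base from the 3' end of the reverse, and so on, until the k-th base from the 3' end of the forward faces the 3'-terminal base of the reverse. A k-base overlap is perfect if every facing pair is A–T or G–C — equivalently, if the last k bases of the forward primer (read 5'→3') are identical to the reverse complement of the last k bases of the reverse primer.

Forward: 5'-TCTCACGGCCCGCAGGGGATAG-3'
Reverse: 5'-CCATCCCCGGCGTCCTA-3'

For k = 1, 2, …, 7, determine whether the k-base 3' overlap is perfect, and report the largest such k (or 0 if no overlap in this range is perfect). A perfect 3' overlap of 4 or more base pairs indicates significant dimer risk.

Longest perfect overlap: 3 complementary base pairs; below the dimer-risk threshold (threshold 4).

Last 7 bases (5'→3') — forward …GGGATAG, reverse …CGTCCTA.
Reverse complement of the reverse primer's last 7 bases: TAGGACG; its first k bases are the reverse complement of the reverse primer's last k bases, so a perfect k-base overlap needs the forward primer's last k bases to equal them.
Comparing (forward last k vs required): k=1: G vs T ✗; k=2: AG vs TA ✗; k=3: TAG vs TAG ✓; k=4: ATAG vs TAGG ✗; k=5: GATAG vs TAGGA ✗; k=6: GGATAG vs TAGGAC ✗; k=7: GGGATAG vs TAGGACG ✗.
Only k = 3 is perfect, so the longest perfect 3' overlap is 3.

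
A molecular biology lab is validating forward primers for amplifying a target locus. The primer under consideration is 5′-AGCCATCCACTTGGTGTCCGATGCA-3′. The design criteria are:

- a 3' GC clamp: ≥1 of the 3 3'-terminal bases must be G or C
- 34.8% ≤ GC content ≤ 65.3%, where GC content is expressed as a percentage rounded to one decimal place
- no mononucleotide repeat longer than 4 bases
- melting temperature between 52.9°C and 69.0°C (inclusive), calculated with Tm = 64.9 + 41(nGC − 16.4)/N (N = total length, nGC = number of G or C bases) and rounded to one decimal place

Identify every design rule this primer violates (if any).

Base counts: A=5, T=6, G=6, C=8 (length 25).
GC clamp: 3' end GCA has 2 G/C ✓
GC content: GC 14/25 = 56.0% ✓
homopolymer run: longest run = 2 ✓
Tm: Tm = 64.9 + 41·(14 − 16.4)/25 = 61.0°C ✓

Meets all criteria.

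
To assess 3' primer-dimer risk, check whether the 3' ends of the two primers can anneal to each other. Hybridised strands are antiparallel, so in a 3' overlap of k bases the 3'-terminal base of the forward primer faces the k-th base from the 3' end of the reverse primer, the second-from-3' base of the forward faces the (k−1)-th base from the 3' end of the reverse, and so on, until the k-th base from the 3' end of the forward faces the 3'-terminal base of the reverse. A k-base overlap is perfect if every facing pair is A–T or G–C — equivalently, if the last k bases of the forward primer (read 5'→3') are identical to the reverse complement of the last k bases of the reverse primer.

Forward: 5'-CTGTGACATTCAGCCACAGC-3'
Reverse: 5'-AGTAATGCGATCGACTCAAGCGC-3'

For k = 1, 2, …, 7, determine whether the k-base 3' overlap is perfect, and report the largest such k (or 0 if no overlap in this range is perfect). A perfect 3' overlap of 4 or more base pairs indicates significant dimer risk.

Longest perfect overlap: 2 complementary base pairs; below the dimer-risk threshold (threshold 4).

Last 7 bases (5'→3') — forward …CCACAGC, reverse …CAAGCGC.
Reverse complement of the reverse primer's last 7 bases: GCGCTTG; its first k bases are the reverse complement of the reverse primer's last k bases, so a perfect k-base overlap needs the forward primer's last k bases to equal them.
Comparing (forward last k vs required): k=1: C vs G ✗; k=2: GC vs GC ✓; k=3: AGC vs GCG ✗; k=4: CAGC vs GCGC ✗; k=5: ACAGC vs GCGCT ✗; k=6: CACAGC vs GCGCTT ✗; k=7: CCACAGC vs GCGCTTG ✗.
Only k = 2 is perfect, so the longest perfect 3' overlap is 2.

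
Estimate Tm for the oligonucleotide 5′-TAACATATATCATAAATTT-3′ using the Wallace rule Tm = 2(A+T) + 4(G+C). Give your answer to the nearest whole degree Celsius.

Base counts: A=9, T=8, G=0, C=2 (length 19).
Tm = 2·(9+8) + 4·(0+2) = 2·17 + 4·2 = 34 + 8 = 42°C.

42°C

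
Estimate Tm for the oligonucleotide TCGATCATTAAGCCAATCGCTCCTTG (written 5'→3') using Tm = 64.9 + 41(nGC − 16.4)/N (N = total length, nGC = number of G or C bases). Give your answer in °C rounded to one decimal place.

58.0°C

Base counts: A=6, T=8, G=4, C=8; G+C = 12, N = 26.
Tm = 64.9 + 41·(12 − 16.4)/26 = 64.9 + -180.40/26 = 58.0°C.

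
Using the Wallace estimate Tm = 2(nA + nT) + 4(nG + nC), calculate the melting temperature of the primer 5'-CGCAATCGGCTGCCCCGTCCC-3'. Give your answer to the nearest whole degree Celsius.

Base counts: A=2, T=3, G=5, C=11 (length 21).
Tm = 2·(2+3) + 4·(5+11) = 2·5 + 4·16 = 10 + 64 = 74°C.

74°C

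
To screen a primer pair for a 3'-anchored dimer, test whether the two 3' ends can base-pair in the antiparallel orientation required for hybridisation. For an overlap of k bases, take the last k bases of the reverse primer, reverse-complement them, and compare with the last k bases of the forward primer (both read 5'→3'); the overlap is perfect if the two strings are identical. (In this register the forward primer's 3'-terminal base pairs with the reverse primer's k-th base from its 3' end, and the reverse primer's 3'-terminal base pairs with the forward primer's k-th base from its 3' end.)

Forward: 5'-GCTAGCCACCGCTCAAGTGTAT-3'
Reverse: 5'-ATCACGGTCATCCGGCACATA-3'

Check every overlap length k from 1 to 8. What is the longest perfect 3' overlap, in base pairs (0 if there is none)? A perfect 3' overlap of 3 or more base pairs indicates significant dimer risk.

Longest perfect overlap: 3 complementary base pairs; significant dimer risk (threshold 3).

Last 8 bases (5'→3') — forward …AAGTGTAT, reverse …GGCACATA.
Reverse complement of the reverse primer's last 8 bases: TATGTGCC; its first k bases are the reverse complement of the reverse primer's last k bases, so a perfect k-base overlap needs the forward primer's last k bases to equal them.
Comparing (forward last k vs required): k=1: T vs T ✓; k=2: AT vs TA ✗; k=3: TAT vs TAT ✓; k=4: GTAT vs TATG ✗; k=5: TGTAT vs TATGT ✗; k=6: GTGTAT vs TATGTG ✗; k=7: AGTGTAT vs TATGTGC ✗; k=8: AAGTGTAT vs TATGTGCC ✗.
Perfect overlaps at k = 1, 3; the largest is 3.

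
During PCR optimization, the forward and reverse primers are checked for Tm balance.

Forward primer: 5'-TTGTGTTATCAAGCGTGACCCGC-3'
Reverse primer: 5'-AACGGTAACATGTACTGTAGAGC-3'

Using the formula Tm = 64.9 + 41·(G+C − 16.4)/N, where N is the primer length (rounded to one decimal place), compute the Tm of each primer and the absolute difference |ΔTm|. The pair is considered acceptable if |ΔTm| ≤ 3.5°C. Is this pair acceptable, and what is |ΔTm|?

Forward: G+C = 12, N = 23 → Tm = 64.9 + 41·(12 − 16.4)/23 = 57.1°C.
Reverse: G+C = 10, N = 23 → Tm = 64.9 + 41·(10 − 16.4)/23 = 53.5°C.
|ΔTm| = |57.1 − 53.5| = 3.6°C, > 3.5°C.

|ΔTm| = 3.6°C; the pair is not acceptable.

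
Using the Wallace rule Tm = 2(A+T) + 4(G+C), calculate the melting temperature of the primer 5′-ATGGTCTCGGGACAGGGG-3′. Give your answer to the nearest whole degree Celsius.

60°C

Base counts: A=3, T=3, G=9, C=3 (length 18).
Tm = 2·(3+3) + 4·(9+3) = 2·6 + 4·12 = 12 + 48 = 60°C.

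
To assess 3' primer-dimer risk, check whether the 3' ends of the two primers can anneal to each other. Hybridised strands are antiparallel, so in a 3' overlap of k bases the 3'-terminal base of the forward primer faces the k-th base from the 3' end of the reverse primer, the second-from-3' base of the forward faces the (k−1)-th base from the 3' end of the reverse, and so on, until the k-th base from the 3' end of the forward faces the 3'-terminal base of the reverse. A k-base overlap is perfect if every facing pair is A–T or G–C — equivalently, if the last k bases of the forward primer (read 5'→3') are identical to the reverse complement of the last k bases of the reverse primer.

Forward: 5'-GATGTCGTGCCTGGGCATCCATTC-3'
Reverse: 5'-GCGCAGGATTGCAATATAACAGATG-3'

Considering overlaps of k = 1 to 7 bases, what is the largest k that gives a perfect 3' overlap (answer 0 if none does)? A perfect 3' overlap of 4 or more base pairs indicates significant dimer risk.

Longest perfect overlap: 1 complementary base pair; below the dimer-risk threshold (threshold 4).

Last 7 bases (5'→3') — forward …TCCATTC, reverse …ACAGATG.
Reverse complement of the reverse primer's last 7 bases: CATCTGT; its first k bases are the reverse complement of the reverse primer's last k bases, so a perfect k-base overlap needs the forward primer's last k bases to equal them.
Comparing (forward last k vs required): k=1: C vs C ✓; k=2: TC vs CA ✗; k=3: TTC vs CAT ✗; k=4: ATTC vs CATC ✗; k=5: CATTC vs CATCT ✗; k=6: CCATTC vs CATCTG ✗; k=7: TCCATTC vs CATCTGT ✗.
Only k = 1 is perfect, so the longest perfect 3' overlap is 1.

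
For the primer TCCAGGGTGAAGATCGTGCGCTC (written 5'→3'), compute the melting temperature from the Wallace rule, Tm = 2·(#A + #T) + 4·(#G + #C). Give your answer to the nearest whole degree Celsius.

74°C

Base counts: A=4, T=5, G=8, C=6 (length 23).
Tm = 2·(4+5) + 4·(8+6) = 2·9 + 4·14 = 18 + 56 = 74°C.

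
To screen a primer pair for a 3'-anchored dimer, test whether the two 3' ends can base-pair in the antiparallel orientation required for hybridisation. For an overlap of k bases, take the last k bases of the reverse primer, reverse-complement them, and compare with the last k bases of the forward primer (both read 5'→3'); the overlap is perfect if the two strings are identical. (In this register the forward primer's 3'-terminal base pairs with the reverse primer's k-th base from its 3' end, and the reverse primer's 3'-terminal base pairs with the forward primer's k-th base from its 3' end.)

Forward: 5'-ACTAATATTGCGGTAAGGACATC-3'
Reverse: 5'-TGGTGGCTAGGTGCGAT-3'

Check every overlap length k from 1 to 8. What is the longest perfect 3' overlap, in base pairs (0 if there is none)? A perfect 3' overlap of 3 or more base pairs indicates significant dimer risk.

Last 8 bases (5'→3') — forward …AGGACATC, reverse …GGTGCGAT.
Reverse complement of the reverse primer's last 8 bases: ATCGCACC; its first k bases are the reverse complement of the reverse primer's last k bases, so a perfect k-base overlap needs the forward primer's last k bases to equal them.
Comparing (forward last k vs required): k=1: C vs A ✗; k=2: TC vs AT ✗; k=3: ATC vs ATC ✓; k=4: CATC vs ATCG ✗; k=5: ACATC vs ATCGC ✗; k=6: GACATC vs ATCGCA ✗; k=7: GGACATC vs ATCGCAC ✗; k=8: AGGACATC vs ATCGCACC ✗.
Only k = 3 is perfect, so the longest perfect 3' overlap is 3.

Longest perfect overlap: 3 complementary base pairs; significant dimer risk (threshold 3).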